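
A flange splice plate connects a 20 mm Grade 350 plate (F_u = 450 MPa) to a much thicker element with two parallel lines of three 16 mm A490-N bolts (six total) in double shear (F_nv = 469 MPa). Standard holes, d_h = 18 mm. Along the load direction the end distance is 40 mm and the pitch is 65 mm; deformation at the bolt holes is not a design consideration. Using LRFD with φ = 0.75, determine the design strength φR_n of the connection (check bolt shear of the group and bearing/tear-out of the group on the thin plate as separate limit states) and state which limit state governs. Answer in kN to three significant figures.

849 kN (bolt shear governs)

Bolt shear: A_b = π·16²/4 = 201.1 mm²; R_n = 469 × 201.1 × 6 × 2 / 1000 = 1132 kN → 0.75 × 1132 = 849 kN.
Bearing (1.5 l_c t F_u ≤ 3.0 d t F_u): upper limit = 3.0·16·20·450 / 1000 = 432 kN.
  Edge l_c = 40 − 18/2 = 31 → r_n = 418.5 kN; interior l_c = 65 − 18 = 47 → r_n = 432 kN.
  R_n,bearing = 2·418.5 + 4·432 = 2565 kN → 0.75 × 2565 = 1920 kN.
Bolt shear governs: 849 kN.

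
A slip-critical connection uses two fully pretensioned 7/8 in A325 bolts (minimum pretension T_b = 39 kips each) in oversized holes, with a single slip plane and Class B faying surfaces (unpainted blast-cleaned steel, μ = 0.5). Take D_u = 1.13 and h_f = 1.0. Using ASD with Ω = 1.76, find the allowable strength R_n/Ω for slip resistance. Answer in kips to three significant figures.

25 kips

R_n = μ · D_u · h_f · T_b · n_s · n_b = 0.5 × 1.13 × 1.0 × 39 × 1 × 2 = 44.07 kips.
Allowable strength R_n/Ω = 44.07 / 1.76 = 25 kips.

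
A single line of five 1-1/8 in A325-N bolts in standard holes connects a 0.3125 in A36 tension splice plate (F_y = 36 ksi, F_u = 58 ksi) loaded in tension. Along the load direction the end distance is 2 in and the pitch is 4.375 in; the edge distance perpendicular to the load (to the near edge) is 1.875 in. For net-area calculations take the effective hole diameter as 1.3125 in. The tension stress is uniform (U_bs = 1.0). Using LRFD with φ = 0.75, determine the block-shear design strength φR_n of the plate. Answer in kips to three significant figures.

Shear plane L_v = 2 + 4·4.375 = 19.5 in; A_gv = 19.5 × 0.3125 = 6.094 in².
A_nv = (19.5 − 4.5·1.3125) × 0.3125 = 4.248 in².
A_nt = (1.875 − 0.5·1.3125) × 0.3125 = 0.3809 in².
0.6 F_u A_nv = 147.8 kips; 0.6 F_y A_gv = 131.6 kips → shear yielding governs the shear term.
R_n = 131.6 + 1.0 × 58 × 0.3809 = 153.7 kips.
Design strength φR_n = 0.75 × 153.7 = 115 kips.

115 kips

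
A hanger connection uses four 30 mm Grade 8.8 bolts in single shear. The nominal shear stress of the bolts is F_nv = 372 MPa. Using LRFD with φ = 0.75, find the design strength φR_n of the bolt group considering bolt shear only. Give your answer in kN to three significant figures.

A_b = π × 30² / 4 = 706.9 mm².
R_n = F_nv · A_b · n · n_s = 372 × 706.9 × 4 × 1 / 1000 = 1052 kN.
Design strength φR_n = 0.75 × 1052 = 789 kN.

789 kN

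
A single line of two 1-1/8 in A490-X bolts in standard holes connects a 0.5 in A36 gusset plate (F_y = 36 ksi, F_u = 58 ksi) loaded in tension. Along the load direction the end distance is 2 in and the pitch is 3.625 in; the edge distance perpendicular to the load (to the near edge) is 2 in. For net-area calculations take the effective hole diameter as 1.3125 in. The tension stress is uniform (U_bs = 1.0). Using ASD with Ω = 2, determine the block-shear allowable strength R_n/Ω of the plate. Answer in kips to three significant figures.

Shear plane L_v = 2 + 1·3.625 = 5.625 in; A_gv = 5.625 × 0.5 = 2.812 in².
A_nv = (5.625 − 1.5·1.3125) × 0.5 = 1.828 in².
A_nt = (2 − 0.5·1.3125) × 0.5 = 0.6719 in².
0.6 F_u A_nv = 63.62 kips; 0.6 F_y A_gv = 60.75 kips → shear yielding governs the shear term.
R_n = 60.75 + 1.0 × 58 × 0.6719 = 99.72 kips.
Allowable strength R_n/Ω = 99.72 / 2 = 49.9 kips.

49.9 kips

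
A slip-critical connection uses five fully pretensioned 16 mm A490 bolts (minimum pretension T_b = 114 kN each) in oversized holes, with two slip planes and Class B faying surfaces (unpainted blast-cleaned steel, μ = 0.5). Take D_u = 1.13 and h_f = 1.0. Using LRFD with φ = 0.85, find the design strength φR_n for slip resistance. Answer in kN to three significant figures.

R_n = μ · D_u · h_f · T_b · n_s · n_b = 0.5 × 1.13 × 1.0 × 114 × 2 × 5 = 644.1 kN.
Design strength φR_n = 0.85 × 644.1 = 547 kN.

547 kN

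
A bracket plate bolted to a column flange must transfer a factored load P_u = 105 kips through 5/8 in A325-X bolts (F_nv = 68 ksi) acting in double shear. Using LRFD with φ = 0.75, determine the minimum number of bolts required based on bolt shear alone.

4 bolts

A_b = π·0.625²/4 = 0.3068 in².
Per-bolt design strength φR_n = 0.75 × 68 × 0.3068 × 2 = 31.29 kips.
n ≥ 105 / 31.29 = 3.355 → use 4 bolts.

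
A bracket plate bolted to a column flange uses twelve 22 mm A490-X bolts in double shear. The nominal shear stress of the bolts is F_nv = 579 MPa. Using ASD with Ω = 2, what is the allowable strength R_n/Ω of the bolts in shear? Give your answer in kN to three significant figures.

2640 kN

A_b = π × 22² / 4 = 380.1 mm².
R_n = F_nv · A_b · n · n_s = 579 × 380.1 × 12 × 2 / 1000 = 5282 kN.
Allowable strength R_n/Ω = 5282 / 2 = 2640 kN.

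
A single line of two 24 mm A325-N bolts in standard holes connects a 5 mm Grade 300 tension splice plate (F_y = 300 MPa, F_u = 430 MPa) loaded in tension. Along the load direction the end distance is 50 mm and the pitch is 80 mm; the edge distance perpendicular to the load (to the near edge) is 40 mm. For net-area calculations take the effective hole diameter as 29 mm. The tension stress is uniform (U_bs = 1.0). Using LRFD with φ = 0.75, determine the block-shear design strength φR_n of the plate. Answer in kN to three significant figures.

Shear plane L_v = 50 + 1·80 = 130 mm; A_gv = 130 × 5 = 650 mm².
A_nv = (130 − 1.5·29) × 5 = 432.5 mm².
A_nt = (40 − 0.5·29) × 5 = 127.5 mm².
0.6 F_u A_nv = 111.6 kN; 0.6 F_y A_gv = 117 kN → shear rupture governs the shear term.
R_n = 111.6 + 1.0 × 430 × 127.5 / 1000 = 166.4 kN.
Design strength φR_n = 0.75 × 166.4 = 125 kN.

125 kN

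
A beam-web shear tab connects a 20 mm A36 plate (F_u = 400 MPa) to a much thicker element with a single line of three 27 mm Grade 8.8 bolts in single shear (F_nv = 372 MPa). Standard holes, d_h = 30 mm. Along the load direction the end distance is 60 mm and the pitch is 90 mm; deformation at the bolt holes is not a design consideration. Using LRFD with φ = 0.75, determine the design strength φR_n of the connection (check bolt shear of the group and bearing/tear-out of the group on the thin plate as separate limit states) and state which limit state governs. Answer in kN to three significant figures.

Bolt shear: A_b = π·27²/4 = 572.6 mm²; R_n = 372 × 572.6 × 3 × 1 / 1000 = 639 kN → 0.75 × 639 = 479 kN.
Bearing (1.5 l_c t F_u ≤ 3.0 d t F_u): upper limit = 3.0·27·20·400 / 1000 = 648 kN.
  Edge l_c = 60 − 30/2 = 45 → r_n = 540 kN; interior l_c = 90 − 30 = 60 → r_n = 648 kN.
  R_n,bearing = 1·540 + 2·648 = 1836 kN → 0.75 × 1836 = 1380 kN.
Bolt shear governs: 479 kN.

479 kN (bolt shear governs)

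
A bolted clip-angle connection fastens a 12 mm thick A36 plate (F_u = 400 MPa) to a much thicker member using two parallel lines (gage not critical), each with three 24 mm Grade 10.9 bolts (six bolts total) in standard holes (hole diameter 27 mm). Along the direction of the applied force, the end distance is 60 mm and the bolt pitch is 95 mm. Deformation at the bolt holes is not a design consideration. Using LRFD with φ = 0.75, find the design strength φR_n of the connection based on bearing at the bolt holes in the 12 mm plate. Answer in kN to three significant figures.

Per bolt r_n = 1.5 l_c t F_u ≤ 3.0 d t F_u; upper limit = 3.0 × 24 × 12 × 400 / 1000 = 345.6 kN.
Edge bolt: l_c = 60 − 27/2 = 46.5 mm → 1.5 × 46.5 × 12 × 400 / 1000 = 334.8 → r_n = 334.8 kN.
Interior bolts: l_c = 95 − 27 = 68 mm → 1.5 × 68 × 12 × 400 / 1000 = 489.6 → r_n = 345.6 kN.
R_n = 2 × 334.8 + 4 × 345.6 = 2052 kN.
Design strength φR_n = 0.75 × 2052 = 1540 kN.

1540 kN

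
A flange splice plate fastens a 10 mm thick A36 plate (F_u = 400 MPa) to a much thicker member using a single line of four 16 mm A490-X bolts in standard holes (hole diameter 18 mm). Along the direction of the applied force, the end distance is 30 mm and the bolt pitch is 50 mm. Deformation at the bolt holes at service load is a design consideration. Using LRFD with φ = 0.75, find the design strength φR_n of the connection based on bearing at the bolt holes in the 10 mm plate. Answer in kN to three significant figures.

Per bolt r_n = 1.2 l_c t F_u ≤ 2.4 d t F_u; upper limit = 2.4 × 16 × 10 × 400 / 1000 = 153.6 kN.
Edge bolt: l_c = 30 − 18/2 = 21 mm → 1.2 × 21 × 10 × 400 / 1000 = 100.8 → r_n = 100.8 kN.
Interior bolts: l_c = 50 − 18 = 32 mm → 1.2 × 32 × 10 × 400 / 1000 = 153.6 → r_n = 153.6 kN.
R_n = 1 × 100.8 + 3 × 153.6 = 561.6 kN.
Design strength φR_n = 0.75 × 561.6 = 421 kN.

421 kN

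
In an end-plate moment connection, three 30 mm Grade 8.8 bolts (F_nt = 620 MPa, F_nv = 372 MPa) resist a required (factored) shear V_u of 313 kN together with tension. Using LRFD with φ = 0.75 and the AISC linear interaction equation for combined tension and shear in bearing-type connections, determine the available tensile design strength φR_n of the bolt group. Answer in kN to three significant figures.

760 kN

A_b = π·30²/4 = 706.9 mm²; f_rv = 313 × 1000 / (3 × 706.9) = 147.6 MPa.
F'_nt = 1.3 F_nt − (F_nt / φF_nv) f_rv = 1.3·620 − (620/(0.75·372))·147.6 = 478 MPa, capped at F_nt → F'_nt = 478 MPa.
R_n = F'_nt · A_b · n = 478 × 706.9 × 3 / 1000 = 1014 kN.
Design strength φR_n = 0.75 × 1014 = 760 kN.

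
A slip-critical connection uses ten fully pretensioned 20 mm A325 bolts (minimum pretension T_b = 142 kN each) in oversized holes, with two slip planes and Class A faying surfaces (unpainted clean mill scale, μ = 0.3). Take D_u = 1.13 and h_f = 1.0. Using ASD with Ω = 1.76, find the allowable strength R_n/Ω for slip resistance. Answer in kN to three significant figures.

547 kN

R_n = μ · D_u · h_f · T_b · n_s · n_b = 0.3 × 1.13 × 1.0 × 142 × 2 × 10 = 962.8 kN.
Allowable strength R_n/Ω = 962.8 / 1.76 = 547 kN.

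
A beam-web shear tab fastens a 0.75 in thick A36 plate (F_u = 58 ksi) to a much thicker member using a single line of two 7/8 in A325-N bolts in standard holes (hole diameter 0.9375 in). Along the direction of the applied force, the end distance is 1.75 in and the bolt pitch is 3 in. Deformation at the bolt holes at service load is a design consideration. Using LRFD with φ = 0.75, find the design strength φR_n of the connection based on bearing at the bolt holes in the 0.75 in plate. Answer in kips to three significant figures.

119 kips

Per bolt r_n = 1.2 l_c t F_u ≤ 2.4 d t F_u; upper limit = 2.4 × 0.875 × 0.75 × 58 = 91.35 kips.
Edge bolt: l_c = 1.75 − 0.9375/2 = 1.281 in → 1.2 × 1.281 × 0.75 × 58 = 66.88 → r_n = 66.88 kips.
Interior bolts: l_c = 3 − 0.9375 = 2.062 in → 1.2 × 2.062 × 0.75 × 58 = 107.7 → r_n = 91.35 kips.
R_n = 1 × 66.88 + 1 × 91.35 = 158.2 kips.
Design strength φR_n = 0.75 × 158.2 = 119 kips.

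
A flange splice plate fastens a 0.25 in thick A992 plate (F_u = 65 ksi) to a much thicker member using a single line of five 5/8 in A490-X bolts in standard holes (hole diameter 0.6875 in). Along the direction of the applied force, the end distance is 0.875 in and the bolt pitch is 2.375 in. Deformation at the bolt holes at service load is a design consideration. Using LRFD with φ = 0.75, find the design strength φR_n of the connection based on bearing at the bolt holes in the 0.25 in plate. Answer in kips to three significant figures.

80.9 kips

Per bolt r_n = 1.2 l_c t F_u ≤ 2.4 d t F_u; upper limit = 2.4 × 0.625 × 0.25 × 65 = 24.38 kips.
Edge bolt: l_c = 0.875 − 0.6875/2 = 0.5312 in → 1.2 × 0.5312 × 0.25 × 65 = 10.36 → r_n = 10.36 kips.
Interior bolts: l_c = 2.375 − 0.6875 = 1.688 in → 1.2 × 1.688 × 0.25 × 65 = 32.91 → r_n = 24.38 kips.
R_n = 1 × 10.36 + 4 × 24.38 = 107.9 kips.
Design strength φR_n = 0.75 × 107.9 = 80.9 kips.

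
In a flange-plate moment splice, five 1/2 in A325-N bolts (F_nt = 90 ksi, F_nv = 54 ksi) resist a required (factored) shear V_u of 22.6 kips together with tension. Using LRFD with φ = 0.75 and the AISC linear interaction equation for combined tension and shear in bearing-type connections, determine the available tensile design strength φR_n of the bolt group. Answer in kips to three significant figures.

48.5 kips

A_b = π·0.5²/4 = 0.1963 in²; f_rv = 22.6 / (5 × 0.1963) = 23.02 ksi.
F'_nt = 1.3 F_nt − (F_nt / φF_nv) f_rv = 1.3·90 − (90/(0.75·54))·23.02 = 65.84 ksi, capped at F_nt → F'_nt = 65.84 ksi.
R_n = F'_nt · A_b · n = 65.84 × 0.1963 × 5 = 64.64 kips.
Design strength φR_n = 0.75 × 64.64 = 48.5 kips.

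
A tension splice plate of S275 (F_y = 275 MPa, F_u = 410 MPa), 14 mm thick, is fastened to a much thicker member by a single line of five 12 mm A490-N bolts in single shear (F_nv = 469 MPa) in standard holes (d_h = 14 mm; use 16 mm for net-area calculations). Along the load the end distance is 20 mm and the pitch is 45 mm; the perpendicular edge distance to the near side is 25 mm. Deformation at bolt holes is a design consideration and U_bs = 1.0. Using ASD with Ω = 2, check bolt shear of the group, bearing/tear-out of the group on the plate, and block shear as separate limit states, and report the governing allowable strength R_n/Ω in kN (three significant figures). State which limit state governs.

133 kN (bolt shear governs)

Bolt shear: A_b = π·12²/4 = 113.1 mm²; R_n = 469 × 113.1 × 5 × 1 / 1000 = 265.2 kN → 265.2 / 2 = 133 kN.
Bearing: edge l_c = 13, r_n = 89.54 kN; interior l_c = 31, r_n = 165.3 kN; R_n = 89.54 + 4·165.3 = 750.8 kN → 375 kN.
Block shear: A_gv = 2800, A_nv = 1792, A_nt = 238 mm²; R_n = min(0.6F_uA_nv, 0.6F_yA_gv) + U_bs·F_u·A_nt = 538.4 kN → 269 kN.
Bolt shear governs: 133 kN.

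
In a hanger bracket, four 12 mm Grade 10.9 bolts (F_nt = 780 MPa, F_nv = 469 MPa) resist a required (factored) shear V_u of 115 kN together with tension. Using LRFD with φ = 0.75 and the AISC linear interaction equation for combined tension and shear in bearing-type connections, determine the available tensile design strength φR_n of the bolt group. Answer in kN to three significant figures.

A_b = π·12²/4 = 113.1 mm²; f_rv = 115 × 1000 / (4 × 113.1) = 254.2 MPa.
F'_nt = 1.3 F_nt − (F_nt / φF_nv) f_rv = 1.3·780 − (780/(0.75·469))·254.2 = 450.3 MPa, capped at F_nt → F'_nt = 450.3 MPa.
R_n = F'_nt · A_b · n = 450.3 × 113.1 × 4 / 1000 = 203.7 kN.
Design strength φR_n = 0.75 × 203.7 = 153 kN.

153 kN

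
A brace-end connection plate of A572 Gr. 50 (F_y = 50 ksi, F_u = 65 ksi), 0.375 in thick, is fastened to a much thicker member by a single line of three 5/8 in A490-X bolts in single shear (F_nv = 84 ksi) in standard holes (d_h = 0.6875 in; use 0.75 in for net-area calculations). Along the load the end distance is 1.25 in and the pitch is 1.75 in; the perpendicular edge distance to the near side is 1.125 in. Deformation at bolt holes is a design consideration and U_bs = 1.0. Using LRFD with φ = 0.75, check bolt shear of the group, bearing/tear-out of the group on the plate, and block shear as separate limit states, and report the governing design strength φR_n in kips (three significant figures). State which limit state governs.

45.2 kips (block shear governs)

Bolt shear: A_b = π·0.625²/4 = 0.3068 in²; R_n = 84 × 0.3068 × 3 × 1 = 77.31 kips → 0.75 × 77.31 = 58 kips.
Bearing: edge l_c = 0.9062, r_n = 26.51 kips; interior l_c = 1.062, r_n = 31.08 kips; R_n = 26.51 + 2·31.08 = 88.66 kips → 66.5 kips.
Block shear: A_gv = 1.781, A_nv = 1.078, A_nt = 0.2812 in²; R_n = min(0.6F_uA_nv, 0.6F_yA_gv) + U_bs·F_u·A_nt = 60.33 kips → 45.2 kips.
Block shear governs: 45.2 kips.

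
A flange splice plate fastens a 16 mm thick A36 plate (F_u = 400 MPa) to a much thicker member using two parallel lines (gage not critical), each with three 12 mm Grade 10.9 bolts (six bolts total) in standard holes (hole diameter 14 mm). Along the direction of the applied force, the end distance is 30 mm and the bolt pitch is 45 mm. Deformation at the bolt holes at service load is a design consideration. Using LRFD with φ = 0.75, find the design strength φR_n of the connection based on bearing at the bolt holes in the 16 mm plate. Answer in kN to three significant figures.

818 kN

Per bolt r_n = 1.2 l_c t F_u ≤ 2.4 d t F_u; upper limit = 2.4 × 12 × 16 × 400 / 1000 = 184.3 kN.
Edge bolt: l_c = 30 − 14/2 = 23 mm → 1.2 × 23 × 16 × 400 / 1000 = 176.6 → r_n = 176.6 kN.
Interior bolts: l_c = 45 − 14 = 31 mm → 1.2 × 31 × 16 × 400 / 1000 = 238.1 → r_n = 184.3 kN.
R_n = 2 × 176.6 + 4 × 184.3 = 1091 kN.
Design strength φR_n = 0.75 × 1091 = 818 kN.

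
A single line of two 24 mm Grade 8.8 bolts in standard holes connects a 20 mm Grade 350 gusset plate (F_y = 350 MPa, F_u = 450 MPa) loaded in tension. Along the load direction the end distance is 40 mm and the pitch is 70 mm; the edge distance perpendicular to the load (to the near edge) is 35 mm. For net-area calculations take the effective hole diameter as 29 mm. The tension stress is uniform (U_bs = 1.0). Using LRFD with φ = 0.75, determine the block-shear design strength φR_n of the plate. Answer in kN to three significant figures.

Shear plane L_v = 40 + 1·70 = 110 mm; A_gv = 110 × 20 = 2200 mm².
A_nv = (110 − 1.5·29) × 20 = 1330 mm².
A_nt = (35 − 0.5·29) × 20 = 410 mm².
0.6 F_u A_nv = 359.1 kN; 0.6 F_y A_gv = 462 kN → shear rupture governs the shear term.
R_n = 359.1 + 1.0 × 450 × 410 / 1000 = 543.6 kN.
Design strength φR_n = 0.75 × 543.6 = 408 kN.

408 kN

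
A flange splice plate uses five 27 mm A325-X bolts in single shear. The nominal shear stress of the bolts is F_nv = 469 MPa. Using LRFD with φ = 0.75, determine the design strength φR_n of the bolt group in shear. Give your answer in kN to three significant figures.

1010 kN

A_b = π × 27² / 4 = 572.6 mm².
R_n = F_nv · A_b · n · n_s = 469 × 572.6 × 5 × 1 / 1000 = 1343 kN.
Design strength φR_n = 0.75 × 1343 = 1010 kN.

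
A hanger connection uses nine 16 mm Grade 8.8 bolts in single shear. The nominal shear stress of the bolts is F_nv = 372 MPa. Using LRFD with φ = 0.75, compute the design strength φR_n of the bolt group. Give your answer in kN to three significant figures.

505 kN

A_b = π × 16² / 4 = 201.1 mm².
R_n = F_nv · A_b · n · n_s = 372 × 201.1 × 9 × 1 / 1000 = 673.2 kN.
Design strength φR_n = 0.75 × 673.2 = 505 kN.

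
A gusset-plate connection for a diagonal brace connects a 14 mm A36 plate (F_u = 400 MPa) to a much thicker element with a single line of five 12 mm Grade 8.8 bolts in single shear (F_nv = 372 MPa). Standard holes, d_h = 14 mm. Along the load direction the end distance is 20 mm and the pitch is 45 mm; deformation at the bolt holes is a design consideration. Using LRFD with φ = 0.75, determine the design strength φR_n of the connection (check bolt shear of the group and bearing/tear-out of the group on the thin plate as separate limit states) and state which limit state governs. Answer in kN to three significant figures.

Bolt shear: A_b = π·12²/4 = 113.1 mm²; R_n = 372 × 113.1 × 5 × 1 / 1000 = 210.4 kN → 0.75 × 210.4 = 158 kN.
Bearing (1.2 l_c t F_u ≤ 2.4 d t F_u): upper limit = 2.4·12·14·400 / 1000 = 161.3 kN.
  Edge l_c = 20 − 14/2 = 13 → r_n = 87.36 kN; interior l_c = 45 − 14 = 31 → r_n = 161.3 kN.
  R_n,bearing = 1·87.36 + 4·161.3 = 732.5 kN → 0.75 × 732.5 = 549 kN.
Bolt shear governs: 158 kN.

158 kN (bolt shear governs)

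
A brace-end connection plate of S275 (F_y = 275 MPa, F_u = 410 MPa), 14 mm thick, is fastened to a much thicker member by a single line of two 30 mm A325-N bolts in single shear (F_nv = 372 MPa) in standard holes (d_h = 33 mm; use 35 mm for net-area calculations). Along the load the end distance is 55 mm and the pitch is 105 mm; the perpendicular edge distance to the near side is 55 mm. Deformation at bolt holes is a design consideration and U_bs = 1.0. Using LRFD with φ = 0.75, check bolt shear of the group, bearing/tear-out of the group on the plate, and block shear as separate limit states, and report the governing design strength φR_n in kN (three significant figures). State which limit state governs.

394 kN (bolt shear governs)

Bolt shear: A_b = π·30²/4 = 706.9 mm²; R_n = 372 × 706.9 × 2 × 1 / 1000 = 525.9 kN → 0.75 × 525.9 = 394 kN.
Bearing: edge l_c = 38.5, r_n = 265.2 kN; interior l_c = 72, r_n = 413.3 kN; R_n = 265.2 + 1·413.3 = 678.5 kN → 509 kN.
Block shear: A_gv = 2240, A_nv = 1505, A_nt = 525 mm²; R_n = min(0.6F_uA_nv, 0.6F_yA_gv) + U_bs·F_u·A_nt = 584.9 kN → 439 kN.
Bolt shear governs: 394 kN.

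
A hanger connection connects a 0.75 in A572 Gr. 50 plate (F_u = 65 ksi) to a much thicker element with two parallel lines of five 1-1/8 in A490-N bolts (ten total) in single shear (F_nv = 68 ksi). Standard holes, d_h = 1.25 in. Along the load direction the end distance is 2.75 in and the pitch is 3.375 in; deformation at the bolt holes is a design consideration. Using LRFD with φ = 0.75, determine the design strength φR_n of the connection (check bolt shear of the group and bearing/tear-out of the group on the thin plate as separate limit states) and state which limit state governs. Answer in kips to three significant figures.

507 kips (bolt shear governs)

Bolt shear: A_b = π·1.125²/4 = 0.994 in²; R_n = 68 × 0.994 × 10 × 1 = 675.9 kips → 0.75 × 675.9 = 507 kips.
Bearing (1.2 l_c t F_u ≤ 2.4 d t F_u): upper limit = 2.4·1.125·0.75·65 = 131.6 kips.
  Edge l_c = 2.75 − 1.25/2 = 2.125 → r_n = 124.3 kips; interior l_c = 3.375 − 1.25 = 2.125 → r_n = 124.3 kips.
  R_n,bearing = 2·124.3 + 8·124.3 = 1243 kips → 0.75 × 1243 = 932 kips.
Bolt shear governs: 507 kips.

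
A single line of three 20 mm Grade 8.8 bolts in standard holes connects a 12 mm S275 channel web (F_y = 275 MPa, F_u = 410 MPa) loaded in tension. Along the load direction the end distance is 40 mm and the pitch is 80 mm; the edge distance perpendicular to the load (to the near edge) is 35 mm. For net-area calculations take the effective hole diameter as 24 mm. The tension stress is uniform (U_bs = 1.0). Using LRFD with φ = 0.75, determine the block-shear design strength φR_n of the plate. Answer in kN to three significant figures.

382 kN

Shear plane L_v = 40 + 2·80 = 200 mm; A_gv = 200 × 12 = 2400 mm².
A_nv = (200 − 2.5·24) × 12 = 1680 mm².
A_nt = (35 − 0.5·24) × 12 = 276 mm².
0.6 F_u A_nv = 413.3 kN; 0.6 F_y A_gv = 396 kN → shear yielding governs the shear term.
R_n = 396 + 1.0 × 410 × 276 / 1000 = 509.2 kN.
Design strength φR_n = 0.75 × 509.2 = 382 kN.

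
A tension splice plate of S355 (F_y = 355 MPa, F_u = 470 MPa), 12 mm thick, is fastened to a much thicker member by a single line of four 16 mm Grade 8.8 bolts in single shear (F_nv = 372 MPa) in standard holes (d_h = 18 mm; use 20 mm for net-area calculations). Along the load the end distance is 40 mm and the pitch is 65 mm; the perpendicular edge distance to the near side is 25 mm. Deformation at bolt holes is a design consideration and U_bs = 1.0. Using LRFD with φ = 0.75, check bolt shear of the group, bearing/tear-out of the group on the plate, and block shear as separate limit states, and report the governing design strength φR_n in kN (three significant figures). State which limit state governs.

Bolt shear: A_b = π·16²/4 = 201.1 mm²; R_n = 372 × 201.1 × 4 × 1 / 1000 = 299.2 kN → 0.75 × 299.2 = 224 kN.
Bearing: edge l_c = 31, r_n = 209.8 kN; interior l_c = 47, r_n = 216.6 kN; R_n = 209.8 + 3·216.6 = 859.5 kN → 645 kN.
Block shear: A_gv = 2820, A_nv = 1980, A_nt = 180 mm²; R_n = min(0.6F_uA_nv, 0.6F_yA_gv) + U_bs·F_u·A_nt = 643 kN → 482 kN.
Bolt shear governs: 224 kN.

224 kN (bolt shear governs)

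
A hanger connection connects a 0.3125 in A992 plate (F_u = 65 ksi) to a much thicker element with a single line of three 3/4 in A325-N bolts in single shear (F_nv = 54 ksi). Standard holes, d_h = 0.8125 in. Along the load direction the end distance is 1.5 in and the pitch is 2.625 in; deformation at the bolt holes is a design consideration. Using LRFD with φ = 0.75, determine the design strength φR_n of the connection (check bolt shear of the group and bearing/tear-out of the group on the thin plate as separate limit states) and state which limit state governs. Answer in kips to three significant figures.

Bolt shear: A_b = π·0.75²/4 = 0.4418 in²; R_n = 54 × 0.4418 × 3 × 1 = 71.57 kips → 0.75 × 71.57 = 53.7 kips.
Bearing (1.2 l_c t F_u ≤ 2.4 d t F_u): upper limit = 2.4·0.75·0.3125·65 = 36.56 kips.
  Edge l_c = 1.5 − 0.8125/2 = 1.094 → r_n = 26.66 kips; interior l_c = 2.625 − 0.8125 = 1.812 → r_n = 36.56 kips.
  R_n,bearing = 1·26.66 + 2·36.56 = 99.79 kips → 0.75 × 99.79 = 74.8 kips.
Bolt shear governs: 53.7 kips.

53.7 kips (bolt shear governs)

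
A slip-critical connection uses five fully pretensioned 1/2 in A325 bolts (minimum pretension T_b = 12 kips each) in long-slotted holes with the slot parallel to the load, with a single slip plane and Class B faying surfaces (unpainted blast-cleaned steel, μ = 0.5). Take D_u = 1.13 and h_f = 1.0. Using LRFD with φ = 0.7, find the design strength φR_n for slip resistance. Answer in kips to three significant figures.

23.7 kips

R_n = μ · D_u · h_f · T_b · n_s · n_b = 0.5 × 1.13 × 1.0 × 12 × 1 × 5 = 33.9 kips.
Design strength φR_n = 0.7 × 33.9 = 23.7 kips.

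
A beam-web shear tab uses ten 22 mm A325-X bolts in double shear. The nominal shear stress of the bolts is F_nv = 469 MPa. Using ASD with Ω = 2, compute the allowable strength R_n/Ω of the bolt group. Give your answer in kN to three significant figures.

A_b = π × 22² / 4 = 380.1 mm².
R_n = F_nv · A_b · n · n_s = 469 × 380.1 × 10 × 2 / 1000 = 3566 kN.
Allowable strength R_n/Ω = 3566 / 2 = 1780 kN.

1780 kN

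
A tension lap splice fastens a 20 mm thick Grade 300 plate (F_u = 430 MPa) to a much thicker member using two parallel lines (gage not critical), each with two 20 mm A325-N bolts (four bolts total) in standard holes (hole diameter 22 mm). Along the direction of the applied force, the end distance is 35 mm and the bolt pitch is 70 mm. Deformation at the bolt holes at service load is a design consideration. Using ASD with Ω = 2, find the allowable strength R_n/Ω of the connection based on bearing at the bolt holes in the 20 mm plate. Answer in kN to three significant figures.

Per bolt r_n = 1.2 l_c t F_u ≤ 2.4 d t F_u; upper limit = 2.4 × 20 × 20 × 430 / 1000 = 412.8 kN.
Edge bolt: l_c = 35 − 22/2 = 24 mm → 1.2 × 24 × 20 × 430 / 1000 = 247.7 → r_n = 247.7 kN.
Interior bolts: l_c = 70 − 22 = 48 mm → 1.2 × 48 × 20 × 430 / 1000 = 495.4 → r_n = 412.8 kN.
R_n = 2 × 247.7 + 2 × 412.8 = 1321 kN.
Allowable strength R_n/Ω = 1321 / 2 = 660 kN.

660 kN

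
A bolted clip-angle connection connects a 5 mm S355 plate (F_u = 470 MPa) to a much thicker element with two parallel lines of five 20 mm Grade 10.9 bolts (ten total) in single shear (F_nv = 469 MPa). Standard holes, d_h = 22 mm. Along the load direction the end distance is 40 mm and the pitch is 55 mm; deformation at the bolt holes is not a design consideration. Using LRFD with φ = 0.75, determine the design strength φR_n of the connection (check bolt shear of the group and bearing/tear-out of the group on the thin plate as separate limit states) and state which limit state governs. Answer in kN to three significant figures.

Bolt shear: A_b = π·20²/4 = 314.2 mm²; R_n = 469 × 314.2 × 10 × 1 / 1000 = 1473 kN → 0.75 × 1473 = 1110 kN.
Bearing (1.5 l_c t F_u ≤ 3.0 d t F_u): upper limit = 3.0·20·5·470 / 1000 = 141 kN.
  Edge l_c = 40 − 22/2 = 29 → r_n = 102.2 kN; interior l_c = 55 − 22 = 33 → r_n = 116.3 kN.
  R_n,bearing = 2·102.2 + 8·116.3 = 1135 kN → 0.75 × 1135 = 851 kN.
Bearing governs: 851 kN.

851 kN (bearing governs)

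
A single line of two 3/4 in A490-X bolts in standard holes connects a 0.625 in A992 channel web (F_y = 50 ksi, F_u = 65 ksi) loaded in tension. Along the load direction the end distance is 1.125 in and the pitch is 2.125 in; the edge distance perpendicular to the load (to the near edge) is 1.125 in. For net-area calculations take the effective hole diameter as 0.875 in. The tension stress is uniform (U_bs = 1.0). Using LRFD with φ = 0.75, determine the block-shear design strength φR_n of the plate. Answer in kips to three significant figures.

56.4 kips

Shear plane L_v = 1.125 + 1·2.125 = 3.25 in; A_gv = 3.25 × 0.625 = 2.031 in².
A_nv = (3.25 − 1.5·0.875) × 0.625 = 1.211 in².
A_nt = (1.125 − 0.5·0.875) × 0.625 = 0.4297 in².
0.6 F_u A_nv = 47.23 kips; 0.6 F_y A_gv = 60.94 kips → shear rupture governs the shear term.
R_n = 47.23 + 1.0 × 65 × 0.4297 = 75.16 kips.
Design strength φR_n = 0.75 × 75.16 = 56.4 kips.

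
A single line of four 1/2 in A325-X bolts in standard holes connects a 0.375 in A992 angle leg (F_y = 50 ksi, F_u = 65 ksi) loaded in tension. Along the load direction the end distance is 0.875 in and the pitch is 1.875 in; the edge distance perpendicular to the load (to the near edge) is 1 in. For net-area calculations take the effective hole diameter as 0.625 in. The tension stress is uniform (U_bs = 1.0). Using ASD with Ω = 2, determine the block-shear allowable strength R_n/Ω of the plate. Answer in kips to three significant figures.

39.9 kips

Shear plane L_v = 0.875 + 3·1.875 = 6.5 in; A_gv = 6.5 × 0.375 = 2.438 in².
A_nv = (6.5 − 3.5·0.625) × 0.375 = 1.617 in².
A_nt = (1 − 0.5·0.625) × 0.375 = 0.2578 in².
0.6 F_u A_nv = 63.07 kips; 0.6 F_y A_gv = 73.12 kips → shear rupture governs the shear term.
R_n = 63.07 + 1.0 × 65 × 0.2578 = 79.83 kips.
Allowable strength R_n/Ω = 79.83 / 2 = 39.9 kips.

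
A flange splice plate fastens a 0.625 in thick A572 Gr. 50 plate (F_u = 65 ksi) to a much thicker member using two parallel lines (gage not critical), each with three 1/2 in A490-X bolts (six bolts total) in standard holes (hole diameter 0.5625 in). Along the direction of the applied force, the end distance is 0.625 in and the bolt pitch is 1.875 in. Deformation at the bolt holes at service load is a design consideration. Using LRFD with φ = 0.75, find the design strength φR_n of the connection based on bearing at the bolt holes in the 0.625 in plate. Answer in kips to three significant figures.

171 kips

Per bolt r_n = 1.2 l_c t F_u ≤ 2.4 d t F_u; upper limit = 2.4 × 0.5 × 0.625 × 65 = 48.75 kips.
Edge bolt: l_c = 0.625 − 0.5625/2 = 0.3438 in → 1.2 × 0.3438 × 0.625 × 65 = 16.76 → r_n = 16.76 kips.
Interior bolts: l_c = 1.875 − 0.5625 = 1.312 in → 1.2 × 1.312 × 0.625 × 65 = 63.98 → r_n = 48.75 kips.
R_n = 2 × 16.76 + 4 × 48.75 = 228.5 kips.
Design strength φR_n = 0.75 × 228.5 = 171 kips.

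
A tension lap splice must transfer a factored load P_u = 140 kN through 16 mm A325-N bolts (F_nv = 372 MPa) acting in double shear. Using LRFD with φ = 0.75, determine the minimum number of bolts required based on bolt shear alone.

2 bolts

A_b = π·16²/4 = 201.1 mm².
Per-bolt design strength φR_n = 0.75 × 372 × 201.1 × 2 / 1000 = 112.2 kN.
n ≥ 140 / 112.2 = 1.248 → use 2 bolts.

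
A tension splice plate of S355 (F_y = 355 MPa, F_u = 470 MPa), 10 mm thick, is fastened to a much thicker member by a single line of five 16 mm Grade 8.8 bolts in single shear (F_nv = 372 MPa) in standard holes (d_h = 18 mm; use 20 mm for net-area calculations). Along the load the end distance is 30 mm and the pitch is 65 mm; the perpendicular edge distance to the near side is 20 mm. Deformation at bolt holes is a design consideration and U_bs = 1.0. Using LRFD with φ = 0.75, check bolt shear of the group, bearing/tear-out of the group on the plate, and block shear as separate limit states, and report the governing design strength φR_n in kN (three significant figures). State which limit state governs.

Bolt shear: A_b = π·16²/4 = 201.1 mm²; R_n = 372 × 201.1 × 5 × 1 / 1000 = 374 kN → 0.75 × 374 = 280 kN.
Bearing: edge l_c = 21, r_n = 118.4 kN; interior l_c = 47, r_n = 180.5 kN; R_n = 118.4 + 4·180.5 = 840.4 kN → 630 kN.
Block shear: A_gv = 2900, A_nv = 2000, A_nt = 100 mm²; R_n = min(0.6F_uA_nv, 0.6F_yA_gv) + U_bs·F_u·A_nt = 611 kN → 458 kN.
Bolt shear governs: 280 kN.

280 kN (bolt shear governs)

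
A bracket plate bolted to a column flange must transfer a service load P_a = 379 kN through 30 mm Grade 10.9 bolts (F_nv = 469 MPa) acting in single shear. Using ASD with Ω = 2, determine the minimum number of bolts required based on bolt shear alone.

A_b = π·30²/4 = 706.9 mm².
Per-bolt allowable strength R_n/Ω = 469 × 706.9 × 1 / 1000 / 2 = 165.8 kN.
n ≥ 379 / 165.8 = 2.286 → use 3 bolts.

3 bolts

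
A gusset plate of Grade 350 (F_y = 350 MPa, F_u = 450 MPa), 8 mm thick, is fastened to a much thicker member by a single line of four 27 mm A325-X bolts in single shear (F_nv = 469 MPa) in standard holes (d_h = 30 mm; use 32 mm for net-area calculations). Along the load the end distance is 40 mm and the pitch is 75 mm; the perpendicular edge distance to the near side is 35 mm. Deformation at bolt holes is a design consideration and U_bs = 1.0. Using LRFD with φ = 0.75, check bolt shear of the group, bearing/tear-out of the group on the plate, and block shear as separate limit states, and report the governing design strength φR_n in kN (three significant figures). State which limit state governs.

Bolt shear: A_b = π·27²/4 = 572.6 mm²; R_n = 469 × 572.6 × 4 × 1 / 1000 = 1074 kN → 0.75 × 1074 = 806 kN.
Bearing: edge l_c = 25, r_n = 108 kN; interior l_c = 45, r_n = 194.4 kN; R_n = 108 + 3·194.4 = 691.2 kN → 518 kN.
Block shear: A_gv = 2120, A_nv = 1224, A_nt = 152 mm²; R_n = min(0.6F_uA_nv, 0.6F_yA_gv) + U_bs·F_u·A_nt = 398.9 kN → 299 kN.
Block shear governs: 299 kN.

299 kN (block shear governs)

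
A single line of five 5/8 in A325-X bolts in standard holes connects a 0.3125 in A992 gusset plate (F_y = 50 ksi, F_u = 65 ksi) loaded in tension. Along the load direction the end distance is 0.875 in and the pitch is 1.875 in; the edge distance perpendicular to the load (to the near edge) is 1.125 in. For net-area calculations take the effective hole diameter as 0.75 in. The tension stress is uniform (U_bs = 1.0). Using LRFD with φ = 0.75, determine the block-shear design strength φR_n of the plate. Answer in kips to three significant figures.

57.1 kips

Shear plane L_v = 0.875 + 4·1.875 = 8.375 in; A_gv = 8.375 × 0.3125 = 2.617 in².
A_nv = (8.375 − 4.5·0.75) × 0.3125 = 1.562 in².
A_nt = (1.125 − 0.5·0.75) × 0.3125 = 0.2344 in².
0.6 F_u A_nv = 60.94 kips; 0.6 F_y A_gv = 78.52 kips → shear rupture governs the shear term.
R_n = 60.94 + 1.0 × 65 × 0.2344 = 76.17 kips.
Design strength φR_n = 0.75 × 76.17 = 57.1 kips.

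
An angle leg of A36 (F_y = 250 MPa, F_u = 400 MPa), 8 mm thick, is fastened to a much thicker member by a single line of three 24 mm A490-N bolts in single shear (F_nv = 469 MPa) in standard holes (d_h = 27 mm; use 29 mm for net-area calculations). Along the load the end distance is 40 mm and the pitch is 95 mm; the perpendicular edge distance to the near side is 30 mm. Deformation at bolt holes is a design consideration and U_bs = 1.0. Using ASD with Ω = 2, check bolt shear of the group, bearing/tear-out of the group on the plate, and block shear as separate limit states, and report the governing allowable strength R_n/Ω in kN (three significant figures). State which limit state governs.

163 kN (block shear governs)

Bolt shear: A_b = π·24²/4 = 452.4 mm²; R_n = 469 × 452.4 × 3 × 1 / 1000 = 636.5 kN → 636.5 / 2 = 318 kN.
Bearing: edge l_c = 26.5, r_n = 101.8 kN; interior l_c = 68, r_n = 184.3 kN; R_n = 101.8 + 2·184.3 = 470.4 kN → 235 kN.
Block shear: A_gv = 1840, A_nv = 1260, A_nt = 124 mm²; R_n = min(0.6F_uA_nv, 0.6F_yA_gv) + U_bs·F_u·A_nt = 325.6 kN → 163 kN.
Block shear governs: 163 kN.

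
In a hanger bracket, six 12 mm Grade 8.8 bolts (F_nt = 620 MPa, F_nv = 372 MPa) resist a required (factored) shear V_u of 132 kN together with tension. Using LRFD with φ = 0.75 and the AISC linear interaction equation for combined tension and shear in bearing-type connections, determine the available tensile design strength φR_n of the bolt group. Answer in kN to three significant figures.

190 kN

A_b = π·12²/4 = 113.1 mm²; f_rv = 132 × 1000 / (6 × 113.1) = 194.5 MPa.
F'_nt = 1.3 F_nt − (F_nt / φF_nv) f_rv = 1.3·620 − (620/(0.75·372))·194.5 = 373.7 MPa, capped at F_nt → F'_nt = 373.7 MPa.
R_n = F'_nt · A_b · n = 373.7 × 113.1 × 6 / 1000 = 253.6 kN.
Design strength φR_n = 0.75 × 253.6 = 190 kN.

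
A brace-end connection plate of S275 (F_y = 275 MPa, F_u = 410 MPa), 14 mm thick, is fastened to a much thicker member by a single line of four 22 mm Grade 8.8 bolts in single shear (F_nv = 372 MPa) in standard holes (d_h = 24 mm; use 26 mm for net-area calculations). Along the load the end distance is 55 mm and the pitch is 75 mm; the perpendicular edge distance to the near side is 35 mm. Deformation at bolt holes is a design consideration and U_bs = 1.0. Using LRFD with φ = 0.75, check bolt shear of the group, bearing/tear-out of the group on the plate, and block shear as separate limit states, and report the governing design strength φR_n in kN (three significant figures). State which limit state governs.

424 kN (bolt shear governs)

Bolt shear: A_b = π·22²/4 = 380.1 mm²; R_n = 372 × 380.1 × 4 × 1 / 1000 = 565.6 kN → 0.75 × 565.6 = 424 kN.
Bearing: edge l_c = 43, r_n = 296.2 kN; interior l_c = 51, r_n = 303.1 kN; R_n = 296.2 + 3·303.1 = 1205 kN → 904 kN.
Block shear: A_gv = 3920, A_nv = 2646, A_nt = 308 mm²; R_n = min(0.6F_uA_nv, 0.6F_yA_gv) + U_bs·F_u·A_nt = 773.1 kN → 580 kN.
Bolt shear governs: 424 kN.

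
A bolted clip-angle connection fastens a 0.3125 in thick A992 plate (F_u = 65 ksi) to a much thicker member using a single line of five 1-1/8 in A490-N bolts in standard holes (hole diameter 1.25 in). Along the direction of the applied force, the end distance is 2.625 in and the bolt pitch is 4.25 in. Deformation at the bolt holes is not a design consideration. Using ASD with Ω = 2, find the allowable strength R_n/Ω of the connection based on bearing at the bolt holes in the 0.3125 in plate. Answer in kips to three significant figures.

168 kips

Per bolt r_n = 1.5 l_c t F_u ≤ 3.0 d t F_u; upper limit = 3.0 × 1.125 × 0.3125 × 65 = 68.55 kips.
Edge bolt: l_c = 2.625 − 1.25/2 = 2 in → 1.5 × 2 × 0.3125 × 65 = 60.94 → r_n = 60.94 kips.
Interior bolts: l_c = 4.25 − 1.25 = 3 in → 1.5 × 3 × 0.3125 × 65 = 91.41 → r_n = 68.55 kips.
R_n = 1 × 60.94 + 4 × 68.55 = 335.2 kips.
Allowable strength R_n/Ω = 335.2 / 2 = 168 kips.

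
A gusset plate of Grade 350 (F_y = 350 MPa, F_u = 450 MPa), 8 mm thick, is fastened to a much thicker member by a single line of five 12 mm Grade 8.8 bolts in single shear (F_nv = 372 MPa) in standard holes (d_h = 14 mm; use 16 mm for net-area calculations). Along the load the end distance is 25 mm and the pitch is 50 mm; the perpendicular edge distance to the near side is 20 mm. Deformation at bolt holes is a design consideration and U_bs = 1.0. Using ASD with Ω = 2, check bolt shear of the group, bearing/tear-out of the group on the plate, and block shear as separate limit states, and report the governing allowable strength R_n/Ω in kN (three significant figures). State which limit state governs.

105 kN (bolt shear governs)

Bolt shear: A_b = π·12²/4 = 113.1 mm²; R_n = 372 × 113.1 × 5 × 1 / 1000 = 210.4 kN → 210.4 / 2 = 105 kN.
Bearing: edge l_c = 18, r_n = 77.76 kN; interior l_c = 36, r_n = 103.7 kN; R_n = 77.76 + 4·103.7 = 492.5 kN → 246 kN.
Block shear: A_gv = 1800, A_nv = 1224, A_nt = 96 mm²; R_n = min(0.6F_uA_nv, 0.6F_yA_gv) + U_bs·F_u·A_nt = 373.7 kN → 187 kN.
Bolt shear governs: 105 kN.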